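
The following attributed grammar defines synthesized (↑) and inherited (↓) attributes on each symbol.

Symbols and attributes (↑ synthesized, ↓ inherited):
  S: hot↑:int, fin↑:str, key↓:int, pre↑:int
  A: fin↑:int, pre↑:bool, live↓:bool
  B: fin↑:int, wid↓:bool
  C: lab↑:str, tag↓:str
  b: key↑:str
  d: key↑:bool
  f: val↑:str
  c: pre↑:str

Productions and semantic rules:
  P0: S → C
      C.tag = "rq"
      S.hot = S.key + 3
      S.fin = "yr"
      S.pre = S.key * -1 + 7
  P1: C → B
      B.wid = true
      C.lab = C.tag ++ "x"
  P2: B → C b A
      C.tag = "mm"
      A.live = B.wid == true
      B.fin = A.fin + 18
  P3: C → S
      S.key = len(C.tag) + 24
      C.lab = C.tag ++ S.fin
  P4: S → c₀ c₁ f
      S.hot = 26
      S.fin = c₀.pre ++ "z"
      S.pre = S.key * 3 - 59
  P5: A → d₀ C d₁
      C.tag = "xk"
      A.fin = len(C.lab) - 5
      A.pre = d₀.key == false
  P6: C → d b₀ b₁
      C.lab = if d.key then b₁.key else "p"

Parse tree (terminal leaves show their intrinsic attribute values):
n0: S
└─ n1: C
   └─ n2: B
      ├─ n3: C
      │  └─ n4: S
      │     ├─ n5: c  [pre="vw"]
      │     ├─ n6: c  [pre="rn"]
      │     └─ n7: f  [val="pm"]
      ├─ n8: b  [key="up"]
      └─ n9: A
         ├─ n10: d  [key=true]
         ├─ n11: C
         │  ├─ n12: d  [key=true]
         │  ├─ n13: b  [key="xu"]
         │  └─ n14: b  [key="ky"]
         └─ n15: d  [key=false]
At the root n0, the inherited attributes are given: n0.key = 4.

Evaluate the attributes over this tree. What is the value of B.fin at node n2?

15

1. n0.key = 4  [given at root]
2. n1.tag = "rq"  ["rq"]
3. n2.wid = true  [true]
4. n3.tag = "mm"  ["mm"]
5. n4.key = 26  [len(C.tag) + 24]
6. n5.pre = "vw"  [terminal]
7. n6.pre = "rn"  [terminal]
8. n7.val = "pm"  [terminal]
9. n4.hot = 26  [26]
10. n4.fin = "vwz"  [c₀.pre ++ "z"]
11. n4.pre = 19  [S.key * 3 - 59]
12. n3.lab = "mmvwz"  [C.tag ++ S.fin]
13. n8.key = "up"  [terminal]
14. n9.live = true  [B.wid == true]
15. n10.key = true  [terminal]
16. n11.tag = "xk"  ["xk"]
17. n12.key = true  [terminal]
18. n13.key = "xu"  [terminal]
19. n14.key = "ky"  [terminal]
20. n11.lab = "ky"  [if d.key then b₁.key else "p"]
21. n15.key = false  [terminal]
22. n9.fin = -3  [len(C.lab) - 5]
23. n9.pre = false  [d₀.key == false]
24. n2.fin = 15  [A.fin + 18]
25. n1.lab = "rqx"  [C.tag ++ "x"]
26. n0.hot = 7  [S.key + 3]
27. n0.fin = "yr"  ["yr"]
28. n0.pre = 3  [S.key * -1 + 7]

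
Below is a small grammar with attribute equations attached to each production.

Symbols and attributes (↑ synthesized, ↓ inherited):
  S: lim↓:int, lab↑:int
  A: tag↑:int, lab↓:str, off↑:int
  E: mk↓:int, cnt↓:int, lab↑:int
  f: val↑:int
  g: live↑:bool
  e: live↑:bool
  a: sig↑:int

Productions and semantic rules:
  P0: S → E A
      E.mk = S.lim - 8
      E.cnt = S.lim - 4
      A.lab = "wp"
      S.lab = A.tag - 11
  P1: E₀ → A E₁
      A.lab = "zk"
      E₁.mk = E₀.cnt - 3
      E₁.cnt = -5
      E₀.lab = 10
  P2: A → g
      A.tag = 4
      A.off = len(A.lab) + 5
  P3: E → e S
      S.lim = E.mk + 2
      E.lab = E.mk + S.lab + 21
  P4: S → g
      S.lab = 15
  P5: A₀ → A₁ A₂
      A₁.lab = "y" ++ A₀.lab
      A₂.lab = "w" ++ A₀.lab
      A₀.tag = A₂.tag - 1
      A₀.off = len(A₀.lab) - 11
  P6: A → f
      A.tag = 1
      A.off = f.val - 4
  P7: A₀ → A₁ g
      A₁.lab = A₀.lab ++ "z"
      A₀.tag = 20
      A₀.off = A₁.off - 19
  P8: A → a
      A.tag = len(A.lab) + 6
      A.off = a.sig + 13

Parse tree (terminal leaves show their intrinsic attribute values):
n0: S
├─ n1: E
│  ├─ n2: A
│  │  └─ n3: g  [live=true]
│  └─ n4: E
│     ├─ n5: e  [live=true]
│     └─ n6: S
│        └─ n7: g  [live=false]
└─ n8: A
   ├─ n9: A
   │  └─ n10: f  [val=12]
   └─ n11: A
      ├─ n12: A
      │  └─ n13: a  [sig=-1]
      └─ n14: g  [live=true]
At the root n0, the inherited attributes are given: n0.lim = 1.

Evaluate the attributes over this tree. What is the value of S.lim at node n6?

-4

1. n0.lim = 1  [given at root]
2. n1.mk = -7  [S.lim - 8]
3. n1.cnt = -3  [S.lim - 4]
4. n2.lab = "zk"  ["zk"]
5. n3.live = true  [terminal]
6. n2.tag = 4  [4]
7. n2.off = 7  [len(A.lab) + 5]
8. n4.mk = -6  [E₀.cnt - 3]
9. n4.cnt = -5  [-5]
10. n5.live = true  [terminal]
11. n6.lim = -4  [E.mk + 2]
12. n7.live = false  [terminal]
13. n6.lab = 15  [15]
14. n4.lab = 30  [E.mk + S.lab + 21]
15. n1.lab = 10  [10]
16. n8.lab = "wp"  ["wp"]
17. n9.lab = "ywp"  ["y" ++ A₀.lab]
18. n10.val = 12  [terminal]
19. n9.tag = 1  [1]
20. n9.off = 8  [f.val - 4]
21. n11.lab = "wwp"  ["w" ++ A₀.lab]
22. n12.lab = "wwpz"  [A₀.lab ++ "z"]
23. n13.sig = -1  [terminal]
24. n12.tag = 10  [len(A.lab) + 6]
25. n12.off = 12  [a.sig + 13]
26. n14.live = true  [terminal]
27. n11.tag = 20  [20]
28. n11.off = -7  [A₁.off - 19]
29. n8.tag = 19  [A₂.tag - 1]
30. n8.off = -9  [len(A₀.lab) - 11]
31. n0.lab = 8  [A.tag - 11]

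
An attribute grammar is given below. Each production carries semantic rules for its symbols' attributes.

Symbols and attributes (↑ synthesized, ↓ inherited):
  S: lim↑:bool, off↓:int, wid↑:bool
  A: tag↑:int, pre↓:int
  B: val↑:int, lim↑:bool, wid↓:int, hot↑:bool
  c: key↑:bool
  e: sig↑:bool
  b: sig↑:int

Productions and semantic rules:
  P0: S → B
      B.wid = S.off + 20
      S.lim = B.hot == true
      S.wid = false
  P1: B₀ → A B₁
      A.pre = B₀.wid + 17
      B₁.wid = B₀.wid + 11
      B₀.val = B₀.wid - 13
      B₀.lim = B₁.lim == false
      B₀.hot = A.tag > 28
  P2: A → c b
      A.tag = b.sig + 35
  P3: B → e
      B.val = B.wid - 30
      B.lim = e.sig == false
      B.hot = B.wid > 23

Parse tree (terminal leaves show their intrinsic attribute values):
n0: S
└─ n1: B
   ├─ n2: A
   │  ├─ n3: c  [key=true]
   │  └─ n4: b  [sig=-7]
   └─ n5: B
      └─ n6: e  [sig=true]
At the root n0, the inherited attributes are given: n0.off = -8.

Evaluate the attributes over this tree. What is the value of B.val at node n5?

1. n0.off = -8  [given at root]
2. n1.wid = 12  [S.off + 20]
3. n2.pre = 29  [B₀.wid + 17]
4. n3.key = true  [terminal]
5. n4.sig = -7  [terminal]
6. n2.tag = 28  [b.sig + 35]
7. n5.wid = 23  [B₀.wid + 11]
8. n6.sig = true  [terminal]
9. n5.val = -7  [B.wid - 30]
10. n5.lim = false  [e.sig == false]
11. n5.hot = false  [B.wid > 23]
12. n1.val = -1  [B₀.wid - 13]
13. n1.lim = true  [B₁.lim == false]
14. n1.hot = false  [A.tag > 28]
15. n0.lim = false  [B.hot == true]
16. n0.wid = false  [false]

-7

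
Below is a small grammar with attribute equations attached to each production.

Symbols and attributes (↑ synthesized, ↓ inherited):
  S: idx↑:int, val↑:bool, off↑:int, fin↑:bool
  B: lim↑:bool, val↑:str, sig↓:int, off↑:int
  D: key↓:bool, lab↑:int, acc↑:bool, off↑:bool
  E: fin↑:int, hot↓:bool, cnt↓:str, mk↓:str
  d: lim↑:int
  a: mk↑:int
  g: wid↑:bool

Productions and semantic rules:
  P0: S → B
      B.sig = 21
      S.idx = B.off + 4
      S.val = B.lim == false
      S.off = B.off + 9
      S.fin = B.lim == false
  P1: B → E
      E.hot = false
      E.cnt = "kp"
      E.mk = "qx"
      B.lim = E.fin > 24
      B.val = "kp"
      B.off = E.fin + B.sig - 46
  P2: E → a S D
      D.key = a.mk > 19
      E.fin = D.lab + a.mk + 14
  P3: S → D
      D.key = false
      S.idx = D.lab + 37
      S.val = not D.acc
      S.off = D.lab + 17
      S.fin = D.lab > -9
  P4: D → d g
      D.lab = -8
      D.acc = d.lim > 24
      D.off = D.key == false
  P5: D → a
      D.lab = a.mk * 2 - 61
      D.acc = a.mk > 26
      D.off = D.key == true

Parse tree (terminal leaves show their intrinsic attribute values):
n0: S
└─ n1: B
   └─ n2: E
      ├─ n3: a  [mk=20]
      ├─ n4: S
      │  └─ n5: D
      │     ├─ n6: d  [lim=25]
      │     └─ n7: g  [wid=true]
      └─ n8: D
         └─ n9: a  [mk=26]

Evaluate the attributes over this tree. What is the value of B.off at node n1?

0

1. n1.sig = 21  [21]
2. n2.hot = false  [false]
3. n2.cnt = "kp"  ["kp"]
4. n2.mk = "qx"  ["qx"]
5. n3.mk = 20  [terminal]
6. n5.key = false  [false]
7. n6.lim = 25  [terminal]
8. n7.wid = true  [terminal]
9. n5.lab = -8  [-8]
10. n5.acc = true  [d.lim > 24]
11. n5.off = true  [D.key == false]
12. n4.idx = 29  [D.lab + 37]
13. n4.val = false  [not D.acc]
14. n4.off = 9  [D.lab + 17]
15. n4.fin = true  [D.lab > -9]
16. n8.key = true  [a.mk > 19]
17. n9.mk = 26  [terminal]
18. n8.lab = -9  [a.mk * 2 - 61]
19. n8.acc = false  [a.mk > 26]
20. n8.off = true  [D.key == true]
21. n2.fin = 25  [D.lab + a.mk + 14]
22. n1.lim = true  [E.fin > 24]
23. n1.val = "kp"  ["kp"]
24. n1.off = 0  [E.fin + B.sig - 46]
25. n0.idx = 4  [B.off + 4]
26. n0.val = false  [B.lim == false]
27. n0.off = 9  [B.off + 9]
28. n0.fin = false  [B.lim == false]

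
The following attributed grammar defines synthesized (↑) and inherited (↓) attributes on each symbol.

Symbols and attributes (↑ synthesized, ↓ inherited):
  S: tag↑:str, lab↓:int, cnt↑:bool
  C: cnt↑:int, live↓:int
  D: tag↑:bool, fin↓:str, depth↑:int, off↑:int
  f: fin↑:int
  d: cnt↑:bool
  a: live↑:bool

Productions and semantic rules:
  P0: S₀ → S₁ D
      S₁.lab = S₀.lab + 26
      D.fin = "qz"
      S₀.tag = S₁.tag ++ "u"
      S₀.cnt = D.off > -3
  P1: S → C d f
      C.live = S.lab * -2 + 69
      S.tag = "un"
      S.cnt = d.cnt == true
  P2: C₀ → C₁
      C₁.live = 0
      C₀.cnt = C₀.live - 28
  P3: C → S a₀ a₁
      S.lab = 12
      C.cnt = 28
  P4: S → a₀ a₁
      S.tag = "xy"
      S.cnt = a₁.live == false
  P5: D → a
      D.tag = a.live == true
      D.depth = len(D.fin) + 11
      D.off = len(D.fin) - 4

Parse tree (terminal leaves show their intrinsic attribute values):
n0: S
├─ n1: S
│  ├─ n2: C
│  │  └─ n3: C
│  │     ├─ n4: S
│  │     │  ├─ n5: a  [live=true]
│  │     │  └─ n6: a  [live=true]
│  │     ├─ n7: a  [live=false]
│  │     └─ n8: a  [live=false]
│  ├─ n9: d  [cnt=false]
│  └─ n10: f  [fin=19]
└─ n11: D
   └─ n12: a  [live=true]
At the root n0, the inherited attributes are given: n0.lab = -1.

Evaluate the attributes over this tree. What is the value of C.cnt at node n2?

-9

1. n0.lab = -1  [given at root]
2. n1.lab = 25  [S₀.lab + 26]
3. n2.live = 19  [S.lab * -2 + 69]
4. n3.live = 0  [0]
5. n4.lab = 12  [12]
6. n5.live = true  [terminal]
7. n6.live = true  [terminal]
8. n4.tag = "xy"  ["xy"]
9. n4.cnt = false  [a₁.live == false]
10. n7.live = false  [terminal]
11. n8.live = false  [terminal]
12. n3.cnt = 28  [28]
13. n2.cnt = -9  [C₀.live - 28]
14. n9.cnt = false  [terminal]
15. n10.fin = 19  [terminal]
16. n1.tag = "un"  ["un"]
17. n1.cnt = false  [d.cnt == true]
18. n11.fin = "qz"  ["qz"]
19. n12.live = true  [terminal]
20. n11.tag = true  [a.live == true]
21. n11.depth = 13  [len(D.fin) + 11]
22. n11.off = -2  [len(D.fin) - 4]
23. n0.tag = "unu"  [S₁.tag ++ "u"]
24. n0.cnt = true  [D.off > -3]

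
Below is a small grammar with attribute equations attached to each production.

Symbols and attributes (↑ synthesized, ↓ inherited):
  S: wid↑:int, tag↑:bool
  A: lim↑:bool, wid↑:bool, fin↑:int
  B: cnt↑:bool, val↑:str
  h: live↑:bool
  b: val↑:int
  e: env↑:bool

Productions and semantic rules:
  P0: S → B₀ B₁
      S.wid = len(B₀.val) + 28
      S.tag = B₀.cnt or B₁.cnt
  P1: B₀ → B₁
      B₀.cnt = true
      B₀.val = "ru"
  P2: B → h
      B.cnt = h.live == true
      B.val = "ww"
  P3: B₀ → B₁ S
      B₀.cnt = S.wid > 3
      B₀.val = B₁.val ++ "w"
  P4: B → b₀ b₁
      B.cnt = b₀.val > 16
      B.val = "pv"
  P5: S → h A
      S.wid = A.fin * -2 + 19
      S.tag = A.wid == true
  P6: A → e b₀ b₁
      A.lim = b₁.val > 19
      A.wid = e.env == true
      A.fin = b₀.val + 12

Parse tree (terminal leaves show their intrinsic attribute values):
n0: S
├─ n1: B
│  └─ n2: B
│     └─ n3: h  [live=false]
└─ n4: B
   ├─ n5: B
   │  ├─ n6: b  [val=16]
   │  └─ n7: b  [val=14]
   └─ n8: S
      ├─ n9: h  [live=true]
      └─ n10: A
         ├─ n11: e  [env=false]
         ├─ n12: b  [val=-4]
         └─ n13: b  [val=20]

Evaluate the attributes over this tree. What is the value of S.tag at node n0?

true

1. n3.live = false  [terminal]
2. n2.cnt = false  [h.live == true]
3. n2.val = "ww"  ["ww"]
4. n1.cnt = true  [true]
5. n1.val = "ru"  ["ru"]
6. n6.val = 16  [terminal]
7. n7.val = 14  [terminal]
8. n5.cnt = false  [b₀.val > 16]
9. n5.val = "pv"  ["pv"]
10. n9.live = true  [terminal]
11. n11.env = false  [terminal]
12. n12.val = -4  [terminal]
13. n13.val = 20  [terminal]
14. n10.lim = true  [b₁.val > 19]
15. n10.wid = false  [e.env == true]
16. n10.fin = 8  [b₀.val + 12]
17. n8.wid = 3  [A.fin * -2 + 19]
18. n8.tag = false  [A.wid == true]
19. n4.cnt = false  [S.wid > 3]
20. n4.val = "pvw"  [B₁.val ++ "w"]
21. n0.wid = 30  [len(B₀.val) + 28]
22. n0.tag = true  [B₀.cnt or B₁.cnt]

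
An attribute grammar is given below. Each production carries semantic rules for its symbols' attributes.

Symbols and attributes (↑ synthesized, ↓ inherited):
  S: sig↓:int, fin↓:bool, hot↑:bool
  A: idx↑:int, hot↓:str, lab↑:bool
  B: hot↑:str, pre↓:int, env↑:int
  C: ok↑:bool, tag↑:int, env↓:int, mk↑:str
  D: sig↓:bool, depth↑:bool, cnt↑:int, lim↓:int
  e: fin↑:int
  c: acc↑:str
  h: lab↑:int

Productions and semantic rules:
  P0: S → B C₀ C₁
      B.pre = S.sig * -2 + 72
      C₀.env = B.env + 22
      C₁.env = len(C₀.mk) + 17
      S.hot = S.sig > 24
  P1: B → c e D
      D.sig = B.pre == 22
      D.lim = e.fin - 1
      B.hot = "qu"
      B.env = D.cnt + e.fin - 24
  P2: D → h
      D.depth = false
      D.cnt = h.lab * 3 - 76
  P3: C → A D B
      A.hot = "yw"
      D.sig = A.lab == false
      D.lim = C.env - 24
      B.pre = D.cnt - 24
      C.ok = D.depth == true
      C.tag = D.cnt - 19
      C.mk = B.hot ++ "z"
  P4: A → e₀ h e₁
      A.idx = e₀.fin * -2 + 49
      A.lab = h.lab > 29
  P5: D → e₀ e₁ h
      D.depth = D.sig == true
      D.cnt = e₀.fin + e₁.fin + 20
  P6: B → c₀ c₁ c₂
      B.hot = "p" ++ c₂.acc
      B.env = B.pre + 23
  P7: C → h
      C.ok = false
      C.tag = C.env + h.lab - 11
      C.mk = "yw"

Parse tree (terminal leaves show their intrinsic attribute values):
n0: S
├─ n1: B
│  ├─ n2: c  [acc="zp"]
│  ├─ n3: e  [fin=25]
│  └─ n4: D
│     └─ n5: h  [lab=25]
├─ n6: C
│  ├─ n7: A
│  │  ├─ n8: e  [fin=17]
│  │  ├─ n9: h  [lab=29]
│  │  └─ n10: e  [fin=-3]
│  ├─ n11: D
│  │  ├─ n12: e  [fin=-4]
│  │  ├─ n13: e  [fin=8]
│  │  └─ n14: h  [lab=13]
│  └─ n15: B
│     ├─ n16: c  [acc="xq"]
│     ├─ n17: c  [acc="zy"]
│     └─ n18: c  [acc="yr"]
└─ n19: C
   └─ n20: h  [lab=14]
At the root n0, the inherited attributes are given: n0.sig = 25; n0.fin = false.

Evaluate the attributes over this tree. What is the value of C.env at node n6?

1. n0.sig = 25  [given at root]
2. n0.fin = false  [given at root]
3. n1.pre = 22  [S.sig * -2 + 72]
4. n2.acc = "zp"  [terminal]
5. n3.fin = 25  [terminal]
6. n4.sig = true  [B.pre == 22]
7. n4.lim = 24  [e.fin - 1]
8. n5.lab = 25  [terminal]
9. n4.depth = false  [false]
10. n4.cnt = -1  [h.lab * 3 - 76]
11. n1.hot = "qu"  ["qu"]
12. n1.env = 0  [D.cnt + e.fin - 24]
13. n6.env = 22  [B.env + 22]
14. n7.hot = "yw"  ["yw"]
15. n8.fin = 17  [terminal]
16. n9.lab = 29  [terminal]
17. n10.fin = -3  [terminal]
18. n7.idx = 15  [e₀.fin * -2 + 49]
19. n7.lab = false  [h.lab > 29]
20. n11.sig = true  [A.lab == false]
21. n11.lim = -2  [C.env - 24]
22. n12.fin = -4  [terminal]
23. n13.fin = 8  [terminal]
24. n14.lab = 13  [terminal]
25. n11.depth = true  [D.sig == true]
26. n11.cnt = 24  [e₀.fin + e₁.fin + 20]
27. n15.pre = 0  [D.cnt - 24]
28. n16.acc = "xq"  [terminal]
29. n17.acc = "zy"  [terminal]
30. n18.acc = "yr"  [terminal]
31. n15.hot = "pyr"  ["p" ++ c₂.acc]
32. n15.env = 23  [B.pre + 23]
33. n6.ok = true  [D.depth == true]
34. n6.tag = 5  [D.cnt - 19]
35. n6.mk = "pyrz"  [B.hot ++ "z"]
36. n19.env = 21  [len(C₀.mk) + 17]
37. n20.lab = 14  [terminal]
38. n19.ok = false  [false]
39. n19.tag = 24  [C.env + h.lab - 11]
40. n19.mk = "yw"  ["yw"]
41. n0.hot = true  [S.sig > 24]

22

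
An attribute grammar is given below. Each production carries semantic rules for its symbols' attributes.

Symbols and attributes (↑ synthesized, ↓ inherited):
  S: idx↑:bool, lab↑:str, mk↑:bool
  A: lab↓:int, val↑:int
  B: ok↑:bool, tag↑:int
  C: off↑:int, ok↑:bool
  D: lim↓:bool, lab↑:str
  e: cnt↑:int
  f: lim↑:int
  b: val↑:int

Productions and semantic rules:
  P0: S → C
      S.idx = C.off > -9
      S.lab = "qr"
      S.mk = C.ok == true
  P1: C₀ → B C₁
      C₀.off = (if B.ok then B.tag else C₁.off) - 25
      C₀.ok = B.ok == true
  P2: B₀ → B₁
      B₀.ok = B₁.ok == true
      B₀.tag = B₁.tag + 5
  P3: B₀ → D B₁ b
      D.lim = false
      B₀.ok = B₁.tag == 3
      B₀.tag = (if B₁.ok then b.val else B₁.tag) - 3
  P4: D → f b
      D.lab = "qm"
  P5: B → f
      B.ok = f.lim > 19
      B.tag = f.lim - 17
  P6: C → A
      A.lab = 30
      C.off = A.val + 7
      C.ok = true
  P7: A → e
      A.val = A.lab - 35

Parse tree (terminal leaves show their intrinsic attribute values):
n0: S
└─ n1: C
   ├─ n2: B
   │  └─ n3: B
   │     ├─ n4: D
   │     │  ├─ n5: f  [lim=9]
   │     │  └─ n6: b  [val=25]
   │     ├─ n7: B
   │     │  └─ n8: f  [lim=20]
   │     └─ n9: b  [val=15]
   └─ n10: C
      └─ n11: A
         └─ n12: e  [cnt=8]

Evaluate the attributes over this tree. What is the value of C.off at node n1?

-8

1. n4.lim = false  [false]
2. n5.lim = 9  [terminal]
3. n6.val = 25  [terminal]
4. n4.lab = "qm"  ["qm"]
5. n8.lim = 20  [terminal]
6. n7.ok = true  [f.lim > 19]
7. n7.tag = 3  [f.lim - 17]
8. n9.val = 15  [terminal]
9. n3.ok = true  [B₁.tag == 3]
10. n3.tag = 12  [(if B₁.ok then b.val else B₁.tag) - 3]
11. n2.ok = true  [B₁.ok == true]
12. n2.tag = 17  [B₁.tag + 5]
13. n11.lab = 30  [30]
14. n12.cnt = 8  [terminal]
15. n11.val = -5  [A.lab - 35]
16. n10.off = 2  [A.val + 7]
17. n10.ok = true  [true]
18. n1.off = -8  [(if B.ok then B.tag else C₁.off) - 25]
19. n1.ok = true  [B.ok == true]
20. n0.idx = true  [C.off > -9]
21. n0.lab = "qr"  ["qr"]
22. n0.mk = true  [C.ok == true]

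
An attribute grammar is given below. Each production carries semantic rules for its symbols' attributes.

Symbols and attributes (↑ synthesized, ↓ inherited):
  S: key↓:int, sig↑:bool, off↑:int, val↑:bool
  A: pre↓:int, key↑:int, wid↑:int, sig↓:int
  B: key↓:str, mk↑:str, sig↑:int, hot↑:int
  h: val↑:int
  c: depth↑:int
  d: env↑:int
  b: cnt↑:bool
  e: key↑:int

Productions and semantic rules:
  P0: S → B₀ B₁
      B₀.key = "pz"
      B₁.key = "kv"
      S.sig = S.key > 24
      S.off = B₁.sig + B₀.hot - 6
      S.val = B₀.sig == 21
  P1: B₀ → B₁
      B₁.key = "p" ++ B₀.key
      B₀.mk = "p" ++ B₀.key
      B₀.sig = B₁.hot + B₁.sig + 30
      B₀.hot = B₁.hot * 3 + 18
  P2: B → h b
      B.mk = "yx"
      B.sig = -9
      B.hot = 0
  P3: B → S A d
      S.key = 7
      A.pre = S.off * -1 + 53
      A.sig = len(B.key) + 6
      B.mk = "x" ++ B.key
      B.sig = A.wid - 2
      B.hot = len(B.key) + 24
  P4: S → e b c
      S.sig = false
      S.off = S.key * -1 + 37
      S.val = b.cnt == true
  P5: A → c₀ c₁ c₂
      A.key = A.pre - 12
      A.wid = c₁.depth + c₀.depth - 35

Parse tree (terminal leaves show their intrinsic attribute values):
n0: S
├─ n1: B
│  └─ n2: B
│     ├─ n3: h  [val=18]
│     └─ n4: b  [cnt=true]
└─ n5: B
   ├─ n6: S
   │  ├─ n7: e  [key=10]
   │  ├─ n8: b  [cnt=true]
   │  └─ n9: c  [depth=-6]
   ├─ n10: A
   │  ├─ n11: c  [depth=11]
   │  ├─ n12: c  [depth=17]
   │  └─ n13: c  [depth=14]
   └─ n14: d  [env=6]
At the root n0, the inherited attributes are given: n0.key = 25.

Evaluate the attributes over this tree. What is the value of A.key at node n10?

11

1. n0.key = 25  [given at root]
2. n1.key = "pz"  ["pz"]
3. n2.key = "ppz"  ["p" ++ B₀.key]
4. n3.val = 18  [terminal]
5. n4.cnt = true  [terminal]
6. n2.mk = "yx"  ["yx"]
7. n2.sig = -9  [-9]
8. n2.hot = 0  [0]
9. n1.mk = "ppz"  ["p" ++ B₀.key]
10. n1.sig = 21  [B₁.hot + B₁.sig + 30]
11. n1.hot = 18  [B₁.hot * 3 + 18]
12. n5.key = "kv"  ["kv"]
13. n6.key = 7  [7]
14. n7.key = 10  [terminal]
15. n8.cnt = true  [terminal]
16. n9.depth = -6  [terminal]
17. n6.sig = false  [false]
18. n6.off = 30  [S.key * -1 + 37]
19. n6.val = true  [b.cnt == true]
20. n10.pre = 23  [S.off * -1 + 53]
21. n10.sig = 8  [len(B.key) + 6]
22. n11.depth = 11  [terminal]
23. n12.depth = 17  [terminal]
24. n13.depth = 14  [terminal]
25. n10.key = 11  [A.pre - 12]
26. n10.wid = -7  [c₁.depth + c₀.depth - 35]
27. n14.env = 6  [terminal]
28. n5.mk = "xkv"  ["x" ++ B.key]
29. n5.sig = -9  [A.wid - 2]
30. n5.hot = 26  [len(B.key) + 24]
31. n0.sig = true  [S.key > 24]
32. n0.off = 3  [B₁.sig + B₀.hot - 6]
33. n0.val = true  [B₀.sig == 21]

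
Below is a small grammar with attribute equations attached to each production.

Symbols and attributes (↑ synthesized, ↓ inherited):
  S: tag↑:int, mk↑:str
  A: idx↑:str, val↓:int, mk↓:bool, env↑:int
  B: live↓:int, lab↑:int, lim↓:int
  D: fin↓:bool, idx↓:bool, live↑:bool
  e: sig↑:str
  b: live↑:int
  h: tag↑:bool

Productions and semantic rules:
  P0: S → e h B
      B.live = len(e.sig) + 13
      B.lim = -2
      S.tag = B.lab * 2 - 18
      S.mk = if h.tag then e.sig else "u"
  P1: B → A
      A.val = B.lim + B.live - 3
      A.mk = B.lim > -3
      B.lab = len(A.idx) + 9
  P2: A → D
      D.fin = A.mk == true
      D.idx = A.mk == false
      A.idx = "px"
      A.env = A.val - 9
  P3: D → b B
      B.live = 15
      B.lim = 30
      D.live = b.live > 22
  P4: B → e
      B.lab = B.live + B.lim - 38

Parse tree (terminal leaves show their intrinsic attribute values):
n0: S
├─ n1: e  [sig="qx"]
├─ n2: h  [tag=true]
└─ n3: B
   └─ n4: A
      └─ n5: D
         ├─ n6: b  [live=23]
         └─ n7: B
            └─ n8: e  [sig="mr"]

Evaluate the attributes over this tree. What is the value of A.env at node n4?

1

1. n1.sig = "qx"  [terminal]
2. n2.tag = true  [terminal]
3. n3.live = 15  [len(e.sig) + 13]
4. n3.lim = -2  [-2]
5. n4.val = 10  [B.lim + B.live - 3]
6. n4.mk = true  [B.lim > -3]
7. n5.fin = true  [A.mk == true]
8. n5.idx = false  [A.mk == false]
9. n6.live = 23  [terminal]
10. n7.live = 15  [15]
11. n7.lim = 30  [30]
12. n8.sig = "mr"  [terminal]
13. n7.lab = 7  [B.live + B.lim - 38]
14. n5.live = true  [b.live > 22]
15. n4.idx = "px"  ["px"]
16. n4.env = 1  [A.val - 9]
17. n3.lab = 11  [len(A.idx) + 9]
18. n0.tag = 4  [B.lab * 2 - 18]
19. n0.mk = "qx"  [if h.tag then e.sig else "u"]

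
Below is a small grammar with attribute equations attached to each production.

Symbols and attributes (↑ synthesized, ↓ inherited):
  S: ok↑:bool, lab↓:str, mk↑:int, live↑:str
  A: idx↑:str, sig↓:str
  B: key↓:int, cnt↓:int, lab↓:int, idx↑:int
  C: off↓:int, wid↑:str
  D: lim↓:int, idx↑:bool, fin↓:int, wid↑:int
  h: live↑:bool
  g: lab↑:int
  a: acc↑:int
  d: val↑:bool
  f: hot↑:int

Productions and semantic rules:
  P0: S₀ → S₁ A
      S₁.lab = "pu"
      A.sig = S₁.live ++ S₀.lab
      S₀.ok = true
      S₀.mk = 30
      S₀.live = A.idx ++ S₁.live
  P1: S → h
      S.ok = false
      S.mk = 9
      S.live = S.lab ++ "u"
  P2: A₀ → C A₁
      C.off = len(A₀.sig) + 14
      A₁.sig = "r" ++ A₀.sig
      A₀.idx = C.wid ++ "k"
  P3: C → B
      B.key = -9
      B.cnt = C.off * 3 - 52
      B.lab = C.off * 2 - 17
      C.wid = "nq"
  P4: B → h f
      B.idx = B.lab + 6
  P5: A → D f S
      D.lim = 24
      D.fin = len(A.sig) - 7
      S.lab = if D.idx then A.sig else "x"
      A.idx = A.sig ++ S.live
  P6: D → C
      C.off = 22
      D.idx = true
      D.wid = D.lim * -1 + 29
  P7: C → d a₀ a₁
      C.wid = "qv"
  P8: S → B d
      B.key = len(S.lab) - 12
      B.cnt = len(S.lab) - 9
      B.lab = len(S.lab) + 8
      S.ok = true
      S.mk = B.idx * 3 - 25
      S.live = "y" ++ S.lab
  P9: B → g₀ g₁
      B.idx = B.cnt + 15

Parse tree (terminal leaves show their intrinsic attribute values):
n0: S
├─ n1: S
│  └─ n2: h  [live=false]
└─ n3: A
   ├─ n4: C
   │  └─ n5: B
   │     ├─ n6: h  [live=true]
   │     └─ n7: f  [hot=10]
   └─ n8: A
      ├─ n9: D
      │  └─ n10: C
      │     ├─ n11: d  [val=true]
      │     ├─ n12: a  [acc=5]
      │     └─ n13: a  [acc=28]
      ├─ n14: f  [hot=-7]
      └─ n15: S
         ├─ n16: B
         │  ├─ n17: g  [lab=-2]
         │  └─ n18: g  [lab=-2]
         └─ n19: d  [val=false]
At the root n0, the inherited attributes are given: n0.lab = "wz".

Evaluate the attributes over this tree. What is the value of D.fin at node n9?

-1

1. n0.lab = "wz"  [given at root]
2. n1.lab = "pu"  ["pu"]
3. n2.live = false  [terminal]
4. n1.ok = false  [false]
5. n1.mk = 9  [9]
6. n1.live = "puu"  [S.lab ++ "u"]
7. n3.sig = "puuwz"  [S₁.live ++ S₀.lab]
8. n4.off = 19  [len(A₀.sig) + 14]
9. n5.key = -9  [-9]
10. n5.cnt = 5  [C.off * 3 - 52]
11. n5.lab = 21  [C.off * 2 - 17]
12. n6.live = true  [terminal]
13. n7.hot = 10  [terminal]
14. n5.idx = 27  [B.lab + 6]
15. n4.wid = "nq"  ["nq"]
16. n8.sig = "rpuuwz"  ["r" ++ A₀.sig]
17. n9.lim = 24  [24]
18. n9.fin = -1  [len(A.sig) - 7]
19. n10.off = 22  [22]
20. n11.val = true  [terminal]
21. n12.acc = 5  [terminal]
22. n13.acc = 28  [terminal]
23. n10.wid = "qv"  ["qv"]
24. n9.idx = true  [true]
25. n9.wid = 5  [D.lim * -1 + 29]
26. n14.hot = -7  [terminal]
27. n15.lab = "rpuuwz"  [if D.idx then A.sig else "x"]
28. n16.key = -6  [len(S.lab) - 12]
29. n16.cnt = -3  [len(S.lab) - 9]
30. n16.lab = 14  [len(S.lab) + 8]
31. n17.lab = -2  [terminal]
32. n18.lab = -2  [terminal]
33. n16.idx = 12  [B.cnt + 15]
34. n19.val = false  [terminal]
35. n15.ok = true  [true]
36. n15.mk = 11  [B.idx * 3 - 25]
37. n15.live = "yrpuuwz"  ["y" ++ S.lab]
38. n8.idx = "rpuuwzyrpuuwz"  [A.sig ++ S.live]
39. n3.idx = "nqk"  [C.wid ++ "k"]
40. n0.ok = true  [true]
41. n0.mk = 30  [30]
42. n0.live = "nqkpuu"  [A.idx ++ S₁.live]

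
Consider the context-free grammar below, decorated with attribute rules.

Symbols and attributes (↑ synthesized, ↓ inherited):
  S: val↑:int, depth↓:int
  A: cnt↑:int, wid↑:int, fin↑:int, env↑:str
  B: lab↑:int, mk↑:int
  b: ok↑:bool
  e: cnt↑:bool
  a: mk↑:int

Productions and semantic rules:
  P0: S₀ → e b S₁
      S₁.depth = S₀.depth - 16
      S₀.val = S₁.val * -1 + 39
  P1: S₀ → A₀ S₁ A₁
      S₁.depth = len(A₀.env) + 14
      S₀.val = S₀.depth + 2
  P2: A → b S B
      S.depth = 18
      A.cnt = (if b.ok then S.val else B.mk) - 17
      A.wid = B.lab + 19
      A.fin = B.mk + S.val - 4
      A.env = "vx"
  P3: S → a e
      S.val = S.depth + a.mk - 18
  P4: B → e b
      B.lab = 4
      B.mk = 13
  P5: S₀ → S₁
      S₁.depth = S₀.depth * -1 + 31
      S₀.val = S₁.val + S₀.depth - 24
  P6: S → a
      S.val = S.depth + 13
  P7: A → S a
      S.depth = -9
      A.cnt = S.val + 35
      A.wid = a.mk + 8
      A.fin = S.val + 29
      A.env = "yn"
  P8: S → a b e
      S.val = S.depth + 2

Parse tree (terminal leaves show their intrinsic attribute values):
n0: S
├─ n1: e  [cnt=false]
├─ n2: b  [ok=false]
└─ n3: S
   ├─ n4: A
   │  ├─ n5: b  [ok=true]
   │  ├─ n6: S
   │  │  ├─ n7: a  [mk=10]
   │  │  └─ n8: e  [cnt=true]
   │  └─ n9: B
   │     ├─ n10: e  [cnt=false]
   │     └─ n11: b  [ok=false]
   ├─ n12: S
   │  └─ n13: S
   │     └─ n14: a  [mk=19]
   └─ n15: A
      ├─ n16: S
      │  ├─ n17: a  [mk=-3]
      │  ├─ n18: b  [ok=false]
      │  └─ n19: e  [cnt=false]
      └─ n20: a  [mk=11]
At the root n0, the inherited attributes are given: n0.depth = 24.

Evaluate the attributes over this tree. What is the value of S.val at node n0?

1. n0.depth = 24  [given at root]
2. n1.cnt = false  [terminal]
3. n2.ok = false  [terminal]
4. n3.depth = 8  [S₀.depth - 16]
5. n5.ok = true  [terminal]
6. n6.depth = 18  [18]
7. n7.mk = 10  [terminal]
8. n8.cnt = true  [terminal]
9. n6.val = 10  [S.depth + a.mk - 18]
10. n10.cnt = false  [terminal]
11. n11.ok = false  [terminal]
12. n9.lab = 4  [4]
13. n9.mk = 13  [13]
14. n4.cnt = -7  [(if b.ok then S.val else B.mk) - 17]
15. n4.wid = 23  [B.lab + 19]
16. n4.fin = 19  [B.mk + S.val - 4]
17. n4.env = "vx"  ["vx"]
18. n12.depth = 16  [len(A₀.env) + 14]
19. n13.depth = 15  [S₀.depth * -1 + 31]
20. n14.mk = 19  [terminal]
21. n13.val = 28  [S.depth + 13]
22. n12.val = 20  [S₁.val + S₀.depth - 24]
23. n16.depth = -9  [-9]
24. n17.mk = -3  [terminal]
25. n18.ok = false  [terminal]
26. n19.cnt = false  [terminal]
27. n16.val = -7  [S.depth + 2]
28. n20.mk = 11  [terminal]
29. n15.cnt = 28  [S.val + 35]
30. n15.wid = 19  [a.mk + 8]
31. n15.fin = 22  [S.val + 29]
32. n15.env = "yn"  ["yn"]
33. n3.val = 10  [S₀.depth + 2]
34. n0.val = 29  [S₁.val * -1 + 39]

29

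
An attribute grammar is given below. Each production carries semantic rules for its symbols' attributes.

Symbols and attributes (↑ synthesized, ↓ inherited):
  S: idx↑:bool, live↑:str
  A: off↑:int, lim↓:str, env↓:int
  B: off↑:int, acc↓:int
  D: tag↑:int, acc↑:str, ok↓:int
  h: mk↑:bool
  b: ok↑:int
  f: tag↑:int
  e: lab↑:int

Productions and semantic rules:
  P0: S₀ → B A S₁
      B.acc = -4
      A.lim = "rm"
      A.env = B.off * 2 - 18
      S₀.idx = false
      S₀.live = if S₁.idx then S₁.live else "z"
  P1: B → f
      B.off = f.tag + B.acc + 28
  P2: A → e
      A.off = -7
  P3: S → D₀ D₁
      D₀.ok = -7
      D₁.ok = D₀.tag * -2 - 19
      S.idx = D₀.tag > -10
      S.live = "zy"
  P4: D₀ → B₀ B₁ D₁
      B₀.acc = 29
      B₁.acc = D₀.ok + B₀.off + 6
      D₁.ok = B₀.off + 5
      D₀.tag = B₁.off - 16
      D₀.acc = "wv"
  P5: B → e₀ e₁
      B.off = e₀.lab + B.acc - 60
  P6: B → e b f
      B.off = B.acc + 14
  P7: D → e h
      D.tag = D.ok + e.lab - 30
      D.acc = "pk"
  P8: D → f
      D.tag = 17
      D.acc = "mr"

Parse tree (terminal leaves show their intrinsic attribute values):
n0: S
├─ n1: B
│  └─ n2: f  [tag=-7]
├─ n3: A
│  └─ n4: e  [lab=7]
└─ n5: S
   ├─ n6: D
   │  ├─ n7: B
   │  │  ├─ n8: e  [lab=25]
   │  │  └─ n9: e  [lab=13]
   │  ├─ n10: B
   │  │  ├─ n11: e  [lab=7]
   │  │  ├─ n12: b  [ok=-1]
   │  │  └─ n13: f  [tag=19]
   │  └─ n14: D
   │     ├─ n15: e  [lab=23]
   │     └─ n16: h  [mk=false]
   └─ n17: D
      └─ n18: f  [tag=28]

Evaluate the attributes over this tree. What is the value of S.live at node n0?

"zy"

1. n1.acc = -4  [-4]
2. n2.tag = -7  [terminal]
3. n1.off = 17  [f.tag + B.acc + 28]
4. n3.lim = "rm"  ["rm"]
5. n3.env = 16  [B.off * 2 - 18]
6. n4.lab = 7  [terminal]
7. n3.off = -7  [-7]
8. n6.ok = -7  [-7]
9. n7.acc = 29  [29]
10. n8.lab = 25  [terminal]
11. n9.lab = 13  [terminal]
12. n7.off = -6  [e₀.lab + B.acc - 60]
13. n10.acc = -7  [D₀.ok + B₀.off + 6]
14. n11.lab = 7  [terminal]
15. n12.ok = -1  [terminal]
16. n13.tag = 19  [terminal]
17. n10.off = 7  [B.acc + 14]
18. n14.ok = -1  [B₀.off + 5]
19. n15.lab = 23  [terminal]
20. n16.mk = false  [terminal]
21. n14.tag = -8  [D.ok + e.lab - 30]
22. n14.acc = "pk"  ["pk"]
23. n6.tag = -9  [B₁.off - 16]
24. n6.acc = "wv"  ["wv"]
25. n17.ok = -1  [D₀.tag * -2 - 19]
26. n18.tag = 28  [terminal]
27. n17.tag = 17  [17]
28. n17.acc = "mr"  ["mr"]
29. n5.idx = true  [D₀.tag > -10]
30. n5.live = "zy"  ["zy"]
31. n0.idx = false  [false]
32. n0.live = "zy"  [if S₁.idx then S₁.live else "z"]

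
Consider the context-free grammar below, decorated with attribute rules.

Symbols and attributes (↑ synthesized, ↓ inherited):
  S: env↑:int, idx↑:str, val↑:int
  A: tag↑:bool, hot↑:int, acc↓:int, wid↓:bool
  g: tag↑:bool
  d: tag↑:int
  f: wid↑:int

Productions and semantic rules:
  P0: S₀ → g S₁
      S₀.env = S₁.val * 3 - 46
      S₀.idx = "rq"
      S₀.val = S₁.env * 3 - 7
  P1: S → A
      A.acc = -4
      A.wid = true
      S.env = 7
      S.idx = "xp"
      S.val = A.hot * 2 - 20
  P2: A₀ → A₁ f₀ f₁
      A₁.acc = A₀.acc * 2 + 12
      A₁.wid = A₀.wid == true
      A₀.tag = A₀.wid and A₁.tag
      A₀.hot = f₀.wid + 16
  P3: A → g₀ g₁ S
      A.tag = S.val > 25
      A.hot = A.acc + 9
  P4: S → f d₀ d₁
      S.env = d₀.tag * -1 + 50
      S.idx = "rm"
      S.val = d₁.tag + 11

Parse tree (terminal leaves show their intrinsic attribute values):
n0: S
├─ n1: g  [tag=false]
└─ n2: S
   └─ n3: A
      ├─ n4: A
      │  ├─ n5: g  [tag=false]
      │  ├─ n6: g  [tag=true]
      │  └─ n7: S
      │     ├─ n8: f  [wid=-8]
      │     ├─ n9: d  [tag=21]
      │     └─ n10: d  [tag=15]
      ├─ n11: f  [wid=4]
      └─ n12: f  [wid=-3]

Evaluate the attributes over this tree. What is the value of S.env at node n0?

14

1. n1.tag = false  [terminal]
2. n3.acc = -4  [-4]
3. n3.wid = true  [true]
4. n4.acc = 4  [A₀.acc * 2 + 12]
5. n4.wid = true  [A₀.wid == true]
6. n5.tag = false  [terminal]
7. n6.tag = true  [terminal]
8. n8.wid = -8  [terminal]
9. n9.tag = 21  [terminal]
10. n10.tag = 15  [terminal]
11. n7.env = 29  [d₀.tag * -1 + 50]
12. n7.idx = "rm"  ["rm"]
13. n7.val = 26  [d₁.tag + 11]
14. n4.tag = true  [S.val > 25]
15. n4.hot = 13  [A.acc + 9]
16. n11.wid = 4  [terminal]
17. n12.wid = -3  [terminal]
18. n3.tag = true  [A₀.wid and A₁.tag]
19. n3.hot = 20  [f₀.wid + 16]
20. n2.env = 7  [7]
21. n2.idx = "xp"  ["xp"]
22. n2.val = 20  [A.hot * 2 - 20]
23. n0.env = 14  [S₁.val * 3 - 46]
24. n0.idx = "rq"  ["rq"]
25. n0.val = 14  [S₁.env * 3 - 7]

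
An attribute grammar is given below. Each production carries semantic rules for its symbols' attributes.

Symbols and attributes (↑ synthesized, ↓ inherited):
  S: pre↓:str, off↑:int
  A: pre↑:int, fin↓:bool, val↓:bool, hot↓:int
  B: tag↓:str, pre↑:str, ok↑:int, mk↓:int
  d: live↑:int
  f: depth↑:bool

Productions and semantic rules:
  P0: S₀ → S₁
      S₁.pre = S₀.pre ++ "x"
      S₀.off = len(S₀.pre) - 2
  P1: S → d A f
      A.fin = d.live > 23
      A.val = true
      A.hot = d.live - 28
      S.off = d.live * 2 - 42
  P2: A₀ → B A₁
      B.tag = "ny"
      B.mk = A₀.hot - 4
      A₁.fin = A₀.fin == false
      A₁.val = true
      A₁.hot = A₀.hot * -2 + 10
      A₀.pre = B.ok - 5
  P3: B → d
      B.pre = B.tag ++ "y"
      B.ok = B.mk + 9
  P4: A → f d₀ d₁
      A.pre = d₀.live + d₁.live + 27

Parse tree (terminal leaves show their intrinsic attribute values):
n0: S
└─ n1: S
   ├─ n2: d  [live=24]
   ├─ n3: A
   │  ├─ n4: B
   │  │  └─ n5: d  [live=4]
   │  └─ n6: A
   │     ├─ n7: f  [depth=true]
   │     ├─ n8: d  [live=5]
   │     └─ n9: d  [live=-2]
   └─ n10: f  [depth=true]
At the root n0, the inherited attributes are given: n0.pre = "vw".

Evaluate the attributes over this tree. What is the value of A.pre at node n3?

1. n0.pre = "vw"  [given at root]
2. n1.pre = "vwx"  [S₀.pre ++ "x"]
3. n2.live = 24  [terminal]
4. n3.fin = true  [d.live > 23]
5. n3.val = true  [true]
6. n3.hot = -4  [d.live - 28]
7. n4.tag = "ny"  ["ny"]
8. n4.mk = -8  [A₀.hot - 4]
9. n5.live = 4  [terminal]
10. n4.pre = "nyy"  [B.tag ++ "y"]
11. n4.ok = 1  [B.mk + 9]
12. n6.fin = false  [A₀.fin == false]
13. n6.val = true  [true]
14. n6.hot = 18  [A₀.hot * -2 + 10]
15. n7.depth = true  [terminal]
16. n8.live = 5  [terminal]
17. n9.live = -2  [terminal]
18. n6.pre = 30  [d₀.live + d₁.live + 27]
19. n3.pre = -4  [B.ok - 5]
20. n10.depth = true  [terminal]
21. n1.off = 6  [d.live * 2 - 42]
22. n0.off = 0  [len(S₀.pre) - 2]

-4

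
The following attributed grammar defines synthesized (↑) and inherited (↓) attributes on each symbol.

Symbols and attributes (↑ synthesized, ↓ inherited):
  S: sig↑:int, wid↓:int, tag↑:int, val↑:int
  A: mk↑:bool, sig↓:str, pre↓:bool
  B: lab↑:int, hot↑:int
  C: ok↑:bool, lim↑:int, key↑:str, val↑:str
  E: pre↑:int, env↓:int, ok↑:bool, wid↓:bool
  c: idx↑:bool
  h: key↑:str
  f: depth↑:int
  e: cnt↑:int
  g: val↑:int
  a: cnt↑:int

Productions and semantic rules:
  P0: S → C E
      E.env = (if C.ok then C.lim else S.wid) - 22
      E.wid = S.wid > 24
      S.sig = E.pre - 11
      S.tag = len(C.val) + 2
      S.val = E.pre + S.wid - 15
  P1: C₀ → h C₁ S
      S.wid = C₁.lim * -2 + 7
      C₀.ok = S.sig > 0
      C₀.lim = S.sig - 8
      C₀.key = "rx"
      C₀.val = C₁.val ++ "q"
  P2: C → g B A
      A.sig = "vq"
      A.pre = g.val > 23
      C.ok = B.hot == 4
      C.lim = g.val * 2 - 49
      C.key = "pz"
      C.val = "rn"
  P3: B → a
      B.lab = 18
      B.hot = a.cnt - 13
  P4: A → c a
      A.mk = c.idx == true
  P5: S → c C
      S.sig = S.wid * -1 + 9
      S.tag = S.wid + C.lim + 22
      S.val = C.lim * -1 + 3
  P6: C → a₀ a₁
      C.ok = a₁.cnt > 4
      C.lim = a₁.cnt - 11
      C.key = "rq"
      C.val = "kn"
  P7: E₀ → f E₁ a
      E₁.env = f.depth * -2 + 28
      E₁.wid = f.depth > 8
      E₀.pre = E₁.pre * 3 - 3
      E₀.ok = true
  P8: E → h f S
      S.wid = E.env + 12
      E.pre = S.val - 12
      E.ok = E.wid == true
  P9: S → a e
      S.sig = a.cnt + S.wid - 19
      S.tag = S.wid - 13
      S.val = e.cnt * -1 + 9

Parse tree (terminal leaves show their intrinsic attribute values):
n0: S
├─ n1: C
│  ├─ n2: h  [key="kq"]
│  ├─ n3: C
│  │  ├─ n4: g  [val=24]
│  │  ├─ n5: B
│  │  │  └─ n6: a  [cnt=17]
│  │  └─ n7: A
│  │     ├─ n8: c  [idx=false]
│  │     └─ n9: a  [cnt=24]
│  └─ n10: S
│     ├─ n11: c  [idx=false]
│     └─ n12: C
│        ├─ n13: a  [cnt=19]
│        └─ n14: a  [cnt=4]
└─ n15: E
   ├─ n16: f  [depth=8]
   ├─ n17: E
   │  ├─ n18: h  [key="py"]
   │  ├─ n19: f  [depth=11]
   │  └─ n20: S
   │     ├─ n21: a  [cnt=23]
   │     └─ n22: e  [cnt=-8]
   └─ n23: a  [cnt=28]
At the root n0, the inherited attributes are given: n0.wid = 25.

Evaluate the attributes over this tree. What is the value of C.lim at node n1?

1. n0.wid = 25  [given at root]
2. n2.key = "kq"  [terminal]
3. n4.val = 24  [terminal]
4. n6.cnt = 17  [terminal]
5. n5.lab = 18  [18]
6. n5.hot = 4  [a.cnt - 13]
7. n7.sig = "vq"  ["vq"]
8. n7.pre = true  [g.val > 23]
9. n8.idx = false  [terminal]
10. n9.cnt = 24  [terminal]
11. n7.mk = false  [c.idx == true]
12. n3.ok = true  [B.hot == 4]
13. n3.lim = -1  [g.val * 2 - 49]
14. n3.key = "pz"  ["pz"]
15. n3.val = "rn"  ["rn"]
16. n10.wid = 9  [C₁.lim * -2 + 7]
17. n11.idx = false  [terminal]
18. n13.cnt = 19  [terminal]
19. n14.cnt = 4  [terminal]
20. n12.ok = false  [a₁.cnt > 4]
21. n12.lim = -7  [a₁.cnt - 11]
22. n12.key = "rq"  ["rq"]
23. n12.val = "kn"  ["kn"]
24. n10.sig = 0  [S.wid * -1 + 9]
25. n10.tag = 24  [S.wid + C.lim + 22]
26. n10.val = 10  [C.lim * -1 + 3]
27. n1.ok = false  [S.sig > 0]
28. n1.lim = -8  [S.sig - 8]
29. n1.key = "rx"  ["rx"]
30. n1.val = "rnq"  [C₁.val ++ "q"]
31. n15.env = 3  [(if C.ok then C.lim else S.wid) - 22]
32. n15.wid = true  [S.wid > 24]
33. n16.depth = 8  [terminal]
34. n17.env = 12  [f.depth * -2 + 28]
35. n17.wid = false  [f.depth > 8]
36. n18.key = "py"  [terminal]
37. n19.depth = 11  [terminal]
38. n20.wid = 24  [E.env + 12]
39. n21.cnt = 23  [terminal]
40. n22.cnt = -8  [terminal]
41. n20.sig = 28  [a.cnt + S.wid - 19]
42. n20.tag = 11  [S.wid - 13]
43. n20.val = 17  [e.cnt * -1 + 9]
44. n17.pre = 5  [S.val - 12]
45. n17.ok = false  [E.wid == true]
46. n23.cnt = 28  [terminal]
47. n15.pre = 12  [E₁.pre * 3 - 3]
48. n15.ok = true  [true]
49. n0.sig = 1  [E.pre - 11]
50. n0.tag = 5  [len(C.val) + 2]
51. n0.val = 22  [E.pre + S.wid - 15]

-8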